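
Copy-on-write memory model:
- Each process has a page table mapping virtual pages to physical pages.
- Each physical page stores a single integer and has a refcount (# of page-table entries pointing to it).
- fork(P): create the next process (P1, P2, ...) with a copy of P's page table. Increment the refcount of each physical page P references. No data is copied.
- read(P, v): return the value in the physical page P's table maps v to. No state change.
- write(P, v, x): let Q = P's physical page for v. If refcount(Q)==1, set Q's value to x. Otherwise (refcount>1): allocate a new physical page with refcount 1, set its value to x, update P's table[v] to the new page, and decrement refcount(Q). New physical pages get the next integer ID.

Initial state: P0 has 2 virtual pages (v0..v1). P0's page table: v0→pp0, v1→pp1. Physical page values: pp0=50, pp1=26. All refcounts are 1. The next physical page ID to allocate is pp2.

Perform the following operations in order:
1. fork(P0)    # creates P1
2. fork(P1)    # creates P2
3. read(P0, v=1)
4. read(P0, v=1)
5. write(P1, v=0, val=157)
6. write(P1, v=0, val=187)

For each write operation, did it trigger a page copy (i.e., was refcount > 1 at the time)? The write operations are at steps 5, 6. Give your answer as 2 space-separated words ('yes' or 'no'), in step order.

Op 1: fork(P0) -> P1. 2 ppages; refcounts: pp0:2 pp1:2
Op 2: fork(P1) -> P2. 2 ppages; refcounts: pp0:3 pp1:3
Op 3: read(P0, v1) -> 26. No state change.
Op 4: read(P0, v1) -> 26. No state change.
Op 5: write(P1, v0, 157). refcount(pp0)=3>1 -> COPY to pp2. 3 ppages; refcounts: pp0:2 pp1:3 pp2:1
Op 6: write(P1, v0, 187). refcount(pp2)=1 -> write in place. 3 ppages; refcounts: pp0:2 pp1:3 pp2:1

yes no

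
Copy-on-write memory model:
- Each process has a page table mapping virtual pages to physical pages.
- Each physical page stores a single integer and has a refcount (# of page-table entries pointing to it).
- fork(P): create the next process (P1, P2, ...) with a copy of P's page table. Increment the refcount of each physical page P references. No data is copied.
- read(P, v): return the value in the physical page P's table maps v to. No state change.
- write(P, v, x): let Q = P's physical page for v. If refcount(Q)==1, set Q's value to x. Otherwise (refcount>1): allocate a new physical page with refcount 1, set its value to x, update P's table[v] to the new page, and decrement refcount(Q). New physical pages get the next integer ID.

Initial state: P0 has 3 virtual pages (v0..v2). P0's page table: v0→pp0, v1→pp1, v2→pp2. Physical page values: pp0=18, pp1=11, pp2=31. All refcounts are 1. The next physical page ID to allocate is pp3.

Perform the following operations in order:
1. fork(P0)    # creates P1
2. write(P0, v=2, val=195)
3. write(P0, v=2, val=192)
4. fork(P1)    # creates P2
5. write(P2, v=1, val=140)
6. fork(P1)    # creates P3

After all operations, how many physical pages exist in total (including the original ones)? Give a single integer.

Answer: 5

Derivation:
Op 1: fork(P0) -> P1. 3 ppages; refcounts: pp0:2 pp1:2 pp2:2
Op 2: write(P0, v2, 195). refcount(pp2)=2>1 -> COPY to pp3. 4 ppages; refcounts: pp0:2 pp1:2 pp2:1 pp3:1
Op 3: write(P0, v2, 192). refcount(pp3)=1 -> write in place. 4 ppages; refcounts: pp0:2 pp1:2 pp2:1 pp3:1
Op 4: fork(P1) -> P2. 4 ppages; refcounts: pp0:3 pp1:3 pp2:2 pp3:1
Op 5: write(P2, v1, 140). refcount(pp1)=3>1 -> COPY to pp4. 5 ppages; refcounts: pp0:3 pp1:2 pp2:2 pp3:1 pp4:1
Op 6: fork(P1) -> P3. 5 ppages; refcounts: pp0:4 pp1:3 pp2:3 pp3:1 pp4:1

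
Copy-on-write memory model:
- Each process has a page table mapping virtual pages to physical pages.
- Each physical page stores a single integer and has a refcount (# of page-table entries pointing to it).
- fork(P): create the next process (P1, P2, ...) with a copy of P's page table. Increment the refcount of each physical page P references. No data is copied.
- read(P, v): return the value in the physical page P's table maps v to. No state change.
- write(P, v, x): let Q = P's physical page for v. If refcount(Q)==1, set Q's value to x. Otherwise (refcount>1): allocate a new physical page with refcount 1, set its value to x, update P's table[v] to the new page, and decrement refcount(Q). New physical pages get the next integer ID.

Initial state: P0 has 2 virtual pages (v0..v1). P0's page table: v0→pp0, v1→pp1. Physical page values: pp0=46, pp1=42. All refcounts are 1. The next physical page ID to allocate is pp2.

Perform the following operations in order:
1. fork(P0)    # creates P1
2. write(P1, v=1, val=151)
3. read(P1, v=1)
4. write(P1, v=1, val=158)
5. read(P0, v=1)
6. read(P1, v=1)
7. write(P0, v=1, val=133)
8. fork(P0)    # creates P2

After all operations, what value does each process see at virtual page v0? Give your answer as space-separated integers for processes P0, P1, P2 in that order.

Op 1: fork(P0) -> P1. 2 ppages; refcounts: pp0:2 pp1:2
Op 2: write(P1, v1, 151). refcount(pp1)=2>1 -> COPY to pp2. 3 ppages; refcounts: pp0:2 pp1:1 pp2:1
Op 3: read(P1, v1) -> 151. No state change.
Op 4: write(P1, v1, 158). refcount(pp2)=1 -> write in place. 3 ppages; refcounts: pp0:2 pp1:1 pp2:1
Op 5: read(P0, v1) -> 42. No state change.
Op 6: read(P1, v1) -> 158. No state change.
Op 7: write(P0, v1, 133). refcount(pp1)=1 -> write in place. 3 ppages; refcounts: pp0:2 pp1:1 pp2:1
Op 8: fork(P0) -> P2. 3 ppages; refcounts: pp0:3 pp1:2 pp2:1
P0: v0 -> pp0 = 46
P1: v0 -> pp0 = 46
P2: v0 -> pp0 = 46

Answer: 46 46 46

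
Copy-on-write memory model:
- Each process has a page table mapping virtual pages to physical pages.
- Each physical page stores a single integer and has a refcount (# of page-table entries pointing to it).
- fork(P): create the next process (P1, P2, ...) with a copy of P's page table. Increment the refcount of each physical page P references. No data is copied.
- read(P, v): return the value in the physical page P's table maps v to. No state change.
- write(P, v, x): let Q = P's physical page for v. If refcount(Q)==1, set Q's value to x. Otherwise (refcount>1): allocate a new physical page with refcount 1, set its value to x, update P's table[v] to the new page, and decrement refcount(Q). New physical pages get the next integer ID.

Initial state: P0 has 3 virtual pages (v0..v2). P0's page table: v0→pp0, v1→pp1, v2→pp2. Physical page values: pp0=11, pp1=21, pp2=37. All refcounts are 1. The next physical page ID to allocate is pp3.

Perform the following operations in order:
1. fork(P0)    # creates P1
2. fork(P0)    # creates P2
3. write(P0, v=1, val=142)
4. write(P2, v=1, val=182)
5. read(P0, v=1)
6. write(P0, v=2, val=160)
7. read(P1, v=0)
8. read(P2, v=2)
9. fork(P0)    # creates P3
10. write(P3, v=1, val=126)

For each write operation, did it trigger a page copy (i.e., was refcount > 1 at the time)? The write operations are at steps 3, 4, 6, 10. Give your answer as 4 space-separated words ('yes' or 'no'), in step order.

Op 1: fork(P0) -> P1. 3 ppages; refcounts: pp0:2 pp1:2 pp2:2
Op 2: fork(P0) -> P2. 3 ppages; refcounts: pp0:3 pp1:3 pp2:3
Op 3: write(P0, v1, 142). refcount(pp1)=3>1 -> COPY to pp3. 4 ppages; refcounts: pp0:3 pp1:2 pp2:3 pp3:1
Op 4: write(P2, v1, 182). refcount(pp1)=2>1 -> COPY to pp4. 5 ppages; refcounts: pp0:3 pp1:1 pp2:3 pp3:1 pp4:1
Op 5: read(P0, v1) -> 142. No state change.
Op 6: write(P0, v2, 160). refcount(pp2)=3>1 -> COPY to pp5. 6 ppages; refcounts: pp0:3 pp1:1 pp2:2 pp3:1 pp4:1 pp5:1
Op 7: read(P1, v0) -> 11. No state change.
Op 8: read(P2, v2) -> 37. No state change.
Op 9: fork(P0) -> P3. 6 ppages; refcounts: pp0:4 pp1:1 pp2:2 pp3:2 pp4:1 pp5:2
Op 10: write(P3, v1, 126). refcount(pp3)=2>1 -> COPY to pp6. 7 ppages; refcounts: pp0:4 pp1:1 pp2:2 pp3:1 pp4:1 pp5:2 pp6:1

yes yes yes yes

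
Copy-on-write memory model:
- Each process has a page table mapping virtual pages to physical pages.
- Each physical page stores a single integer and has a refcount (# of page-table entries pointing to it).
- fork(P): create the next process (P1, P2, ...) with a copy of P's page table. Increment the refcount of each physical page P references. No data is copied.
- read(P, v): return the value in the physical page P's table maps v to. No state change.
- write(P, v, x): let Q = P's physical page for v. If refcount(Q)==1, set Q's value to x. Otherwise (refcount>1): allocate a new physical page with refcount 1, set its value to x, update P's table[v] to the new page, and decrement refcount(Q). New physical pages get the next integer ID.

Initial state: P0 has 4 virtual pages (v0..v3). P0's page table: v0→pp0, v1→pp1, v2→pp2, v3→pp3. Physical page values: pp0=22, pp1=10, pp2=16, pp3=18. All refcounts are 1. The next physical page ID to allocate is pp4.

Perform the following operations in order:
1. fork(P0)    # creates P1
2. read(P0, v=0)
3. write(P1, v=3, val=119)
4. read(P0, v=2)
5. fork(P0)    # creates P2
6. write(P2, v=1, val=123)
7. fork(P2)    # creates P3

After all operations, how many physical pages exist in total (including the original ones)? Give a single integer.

Op 1: fork(P0) -> P1. 4 ppages; refcounts: pp0:2 pp1:2 pp2:2 pp3:2
Op 2: read(P0, v0) -> 22. No state change.
Op 3: write(P1, v3, 119). refcount(pp3)=2>1 -> COPY to pp4. 5 ppages; refcounts: pp0:2 pp1:2 pp2:2 pp3:1 pp4:1
Op 4: read(P0, v2) -> 16. No state change.
Op 5: fork(P0) -> P2. 5 ppages; refcounts: pp0:3 pp1:3 pp2:3 pp3:2 pp4:1
Op 6: write(P2, v1, 123). refcount(pp1)=3>1 -> COPY to pp5. 6 ppages; refcounts: pp0:3 pp1:2 pp2:3 pp3:2 pp4:1 pp5:1
Op 7: fork(P2) -> P3. 6 ppages; refcounts: pp0:4 pp1:2 pp2:4 pp3:3 pp4:1 pp5:2

Answer: 6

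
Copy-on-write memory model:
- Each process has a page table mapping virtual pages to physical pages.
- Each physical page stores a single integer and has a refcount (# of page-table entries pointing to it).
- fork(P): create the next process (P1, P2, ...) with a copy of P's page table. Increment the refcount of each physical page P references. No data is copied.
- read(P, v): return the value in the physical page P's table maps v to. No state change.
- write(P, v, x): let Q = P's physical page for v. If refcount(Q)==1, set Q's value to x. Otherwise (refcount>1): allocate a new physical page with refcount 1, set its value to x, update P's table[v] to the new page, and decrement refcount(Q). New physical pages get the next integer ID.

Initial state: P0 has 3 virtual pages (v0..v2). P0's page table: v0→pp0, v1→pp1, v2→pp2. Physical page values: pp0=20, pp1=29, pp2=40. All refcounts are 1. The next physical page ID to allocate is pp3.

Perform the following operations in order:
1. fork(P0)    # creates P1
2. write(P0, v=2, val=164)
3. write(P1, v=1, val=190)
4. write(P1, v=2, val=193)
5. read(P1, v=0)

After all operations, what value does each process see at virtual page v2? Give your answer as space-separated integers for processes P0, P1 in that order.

Op 1: fork(P0) -> P1. 3 ppages; refcounts: pp0:2 pp1:2 pp2:2
Op 2: write(P0, v2, 164). refcount(pp2)=2>1 -> COPY to pp3. 4 ppages; refcounts: pp0:2 pp1:2 pp2:1 pp3:1
Op 3: write(P1, v1, 190). refcount(pp1)=2>1 -> COPY to pp4. 5 ppages; refcounts: pp0:2 pp1:1 pp2:1 pp3:1 pp4:1
Op 4: write(P1, v2, 193). refcount(pp2)=1 -> write in place. 5 ppages; refcounts: pp0:2 pp1:1 pp2:1 pp3:1 pp4:1
Op 5: read(P1, v0) -> 20. No state change.
P0: v2 -> pp3 = 164
P1: v2 -> pp2 = 193

Answer: 164 193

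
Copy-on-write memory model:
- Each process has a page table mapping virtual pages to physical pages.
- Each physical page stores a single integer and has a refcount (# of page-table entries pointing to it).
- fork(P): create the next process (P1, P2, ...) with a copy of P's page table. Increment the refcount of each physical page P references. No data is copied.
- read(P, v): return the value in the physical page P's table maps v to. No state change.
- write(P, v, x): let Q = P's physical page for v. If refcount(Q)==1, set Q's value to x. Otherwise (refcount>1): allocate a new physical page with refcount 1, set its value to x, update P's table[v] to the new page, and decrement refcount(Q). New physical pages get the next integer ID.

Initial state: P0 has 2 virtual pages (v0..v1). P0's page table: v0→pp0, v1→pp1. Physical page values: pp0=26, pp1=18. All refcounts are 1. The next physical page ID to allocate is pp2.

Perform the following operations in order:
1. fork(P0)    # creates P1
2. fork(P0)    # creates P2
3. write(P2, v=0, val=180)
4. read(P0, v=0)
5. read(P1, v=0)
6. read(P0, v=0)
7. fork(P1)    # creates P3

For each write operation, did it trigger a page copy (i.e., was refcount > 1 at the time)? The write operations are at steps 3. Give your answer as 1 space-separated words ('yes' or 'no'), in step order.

Op 1: fork(P0) -> P1. 2 ppages; refcounts: pp0:2 pp1:2
Op 2: fork(P0) -> P2. 2 ppages; refcounts: pp0:3 pp1:3
Op 3: write(P2, v0, 180). refcount(pp0)=3>1 -> COPY to pp2. 3 ppages; refcounts: pp0:2 pp1:3 pp2:1
Op 4: read(P0, v0) -> 26. No state change.
Op 5: read(P1, v0) -> 26. No state change.
Op 6: read(P0, v0) -> 26. No state change.
Op 7: fork(P1) -> P3. 3 ppages; refcounts: pp0:3 pp1:4 pp2:1

yes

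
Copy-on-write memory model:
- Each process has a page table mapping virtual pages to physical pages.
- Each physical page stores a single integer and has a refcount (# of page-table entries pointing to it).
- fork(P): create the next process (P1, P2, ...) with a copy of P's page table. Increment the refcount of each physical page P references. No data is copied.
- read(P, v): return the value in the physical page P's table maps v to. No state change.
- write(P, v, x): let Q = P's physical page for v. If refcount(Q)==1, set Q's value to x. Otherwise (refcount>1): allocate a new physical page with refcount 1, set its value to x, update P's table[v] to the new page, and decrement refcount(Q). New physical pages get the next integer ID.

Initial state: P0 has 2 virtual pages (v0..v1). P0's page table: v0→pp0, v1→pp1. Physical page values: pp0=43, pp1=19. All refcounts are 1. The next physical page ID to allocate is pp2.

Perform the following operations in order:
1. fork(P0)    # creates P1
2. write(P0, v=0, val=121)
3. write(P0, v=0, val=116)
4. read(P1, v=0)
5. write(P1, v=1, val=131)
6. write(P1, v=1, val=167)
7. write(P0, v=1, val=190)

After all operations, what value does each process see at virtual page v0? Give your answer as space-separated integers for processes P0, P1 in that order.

Answer: 116 43

Derivation:
Op 1: fork(P0) -> P1. 2 ppages; refcounts: pp0:2 pp1:2
Op 2: write(P0, v0, 121). refcount(pp0)=2>1 -> COPY to pp2. 3 ppages; refcounts: pp0:1 pp1:2 pp2:1
Op 3: write(P0, v0, 116). refcount(pp2)=1 -> write in place. 3 ppages; refcounts: pp0:1 pp1:2 pp2:1
Op 4: read(P1, v0) -> 43. No state change.
Op 5: write(P1, v1, 131). refcount(pp1)=2>1 -> COPY to pp3. 4 ppages; refcounts: pp0:1 pp1:1 pp2:1 pp3:1
Op 6: write(P1, v1, 167). refcount(pp3)=1 -> write in place. 4 ppages; refcounts: pp0:1 pp1:1 pp2:1 pp3:1
Op 7: write(P0, v1, 190). refcount(pp1)=1 -> write in place. 4 ppages; refcounts: pp0:1 pp1:1 pp2:1 pp3:1
P0: v0 -> pp2 = 116
P1: v0 -> pp0 = 43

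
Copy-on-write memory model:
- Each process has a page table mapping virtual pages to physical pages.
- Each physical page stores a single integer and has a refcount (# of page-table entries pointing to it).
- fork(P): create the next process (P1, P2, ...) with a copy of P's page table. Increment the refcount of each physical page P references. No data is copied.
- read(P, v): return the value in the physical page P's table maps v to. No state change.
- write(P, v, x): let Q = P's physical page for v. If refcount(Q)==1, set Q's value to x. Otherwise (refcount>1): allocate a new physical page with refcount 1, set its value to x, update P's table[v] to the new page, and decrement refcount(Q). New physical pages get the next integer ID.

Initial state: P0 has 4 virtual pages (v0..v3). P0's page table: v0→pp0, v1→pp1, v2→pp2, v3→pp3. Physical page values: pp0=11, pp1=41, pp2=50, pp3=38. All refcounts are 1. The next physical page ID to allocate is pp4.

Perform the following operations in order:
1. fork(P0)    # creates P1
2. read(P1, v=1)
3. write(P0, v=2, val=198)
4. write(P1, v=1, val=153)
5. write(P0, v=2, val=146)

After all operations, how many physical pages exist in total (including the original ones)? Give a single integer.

Answer: 6

Derivation:
Op 1: fork(P0) -> P1. 4 ppages; refcounts: pp0:2 pp1:2 pp2:2 pp3:2
Op 2: read(P1, v1) -> 41. No state change.
Op 3: write(P0, v2, 198). refcount(pp2)=2>1 -> COPY to pp4. 5 ppages; refcounts: pp0:2 pp1:2 pp2:1 pp3:2 pp4:1
Op 4: write(P1, v1, 153). refcount(pp1)=2>1 -> COPY to pp5. 6 ppages; refcounts: pp0:2 pp1:1 pp2:1 pp3:2 pp4:1 pp5:1
Op 5: write(P0, v2, 146). refcount(pp4)=1 -> write in place. 6 ppages; refcounts: pp0:2 pp1:1 pp2:1 pp3:2 pp4:1 pp5:1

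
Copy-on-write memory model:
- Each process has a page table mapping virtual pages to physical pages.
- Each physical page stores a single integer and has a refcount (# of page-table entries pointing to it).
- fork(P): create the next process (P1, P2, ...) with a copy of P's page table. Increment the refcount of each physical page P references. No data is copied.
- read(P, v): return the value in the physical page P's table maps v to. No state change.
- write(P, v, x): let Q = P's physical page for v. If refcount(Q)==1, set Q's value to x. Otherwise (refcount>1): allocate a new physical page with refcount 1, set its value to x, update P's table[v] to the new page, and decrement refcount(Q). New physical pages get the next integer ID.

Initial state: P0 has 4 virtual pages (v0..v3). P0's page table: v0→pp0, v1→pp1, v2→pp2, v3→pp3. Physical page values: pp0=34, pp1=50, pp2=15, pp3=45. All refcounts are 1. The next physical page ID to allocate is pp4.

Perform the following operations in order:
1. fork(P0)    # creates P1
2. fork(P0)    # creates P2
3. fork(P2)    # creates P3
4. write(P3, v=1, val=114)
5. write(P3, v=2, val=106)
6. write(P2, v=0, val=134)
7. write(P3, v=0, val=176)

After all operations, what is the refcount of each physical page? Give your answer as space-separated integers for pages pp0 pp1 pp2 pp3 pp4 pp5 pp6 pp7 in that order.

Op 1: fork(P0) -> P1. 4 ppages; refcounts: pp0:2 pp1:2 pp2:2 pp3:2
Op 2: fork(P0) -> P2. 4 ppages; refcounts: pp0:3 pp1:3 pp2:3 pp3:3
Op 3: fork(P2) -> P3. 4 ppages; refcounts: pp0:4 pp1:4 pp2:4 pp3:4
Op 4: write(P3, v1, 114). refcount(pp1)=4>1 -> COPY to pp4. 5 ppages; refcounts: pp0:4 pp1:3 pp2:4 pp3:4 pp4:1
Op 5: write(P3, v2, 106). refcount(pp2)=4>1 -> COPY to pp5. 6 ppages; refcounts: pp0:4 pp1:3 pp2:3 pp3:4 pp4:1 pp5:1
Op 6: write(P2, v0, 134). refcount(pp0)=4>1 -> COPY to pp6. 7 ppages; refcounts: pp0:3 pp1:3 pp2:3 pp3:4 pp4:1 pp5:1 pp6:1
Op 7: write(P3, v0, 176). refcount(pp0)=3>1 -> COPY to pp7. 8 ppages; refcounts: pp0:2 pp1:3 pp2:3 pp3:4 pp4:1 pp5:1 pp6:1 pp7:1

Answer: 2 3 3 4 1 1 1 1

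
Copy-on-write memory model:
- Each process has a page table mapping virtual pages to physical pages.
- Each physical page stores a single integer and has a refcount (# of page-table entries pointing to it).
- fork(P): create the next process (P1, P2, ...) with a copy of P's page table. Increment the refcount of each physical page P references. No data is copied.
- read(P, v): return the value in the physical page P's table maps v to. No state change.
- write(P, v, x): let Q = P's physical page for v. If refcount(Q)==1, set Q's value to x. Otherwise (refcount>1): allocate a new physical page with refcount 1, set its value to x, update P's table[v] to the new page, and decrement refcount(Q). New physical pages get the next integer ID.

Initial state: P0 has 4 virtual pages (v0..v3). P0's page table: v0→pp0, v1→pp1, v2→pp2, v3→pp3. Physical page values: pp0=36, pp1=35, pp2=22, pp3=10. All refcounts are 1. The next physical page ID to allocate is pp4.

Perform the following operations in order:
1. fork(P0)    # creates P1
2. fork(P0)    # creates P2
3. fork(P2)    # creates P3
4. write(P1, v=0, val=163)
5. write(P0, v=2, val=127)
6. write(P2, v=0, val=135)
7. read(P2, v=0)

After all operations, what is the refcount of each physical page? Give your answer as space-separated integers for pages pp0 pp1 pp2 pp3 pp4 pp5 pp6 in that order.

Answer: 2 4 3 4 1 1 1

Derivation:
Op 1: fork(P0) -> P1. 4 ppages; refcounts: pp0:2 pp1:2 pp2:2 pp3:2
Op 2: fork(P0) -> P2. 4 ppages; refcounts: pp0:3 pp1:3 pp2:3 pp3:3
Op 3: fork(P2) -> P3. 4 ppages; refcounts: pp0:4 pp1:4 pp2:4 pp3:4
Op 4: write(P1, v0, 163). refcount(pp0)=4>1 -> COPY to pp4. 5 ppages; refcounts: pp0:3 pp1:4 pp2:4 pp3:4 pp4:1
Op 5: write(P0, v2, 127). refcount(pp2)=4>1 -> COPY to pp5. 6 ppages; refcounts: pp0:3 pp1:4 pp2:3 pp3:4 pp4:1 pp5:1
Op 6: write(P2, v0, 135). refcount(pp0)=3>1 -> COPY to pp6. 7 ppages; refcounts: pp0:2 pp1:4 pp2:3 pp3:4 pp4:1 pp5:1 pp6:1
Op 7: read(P2, v0) -> 135. No state change.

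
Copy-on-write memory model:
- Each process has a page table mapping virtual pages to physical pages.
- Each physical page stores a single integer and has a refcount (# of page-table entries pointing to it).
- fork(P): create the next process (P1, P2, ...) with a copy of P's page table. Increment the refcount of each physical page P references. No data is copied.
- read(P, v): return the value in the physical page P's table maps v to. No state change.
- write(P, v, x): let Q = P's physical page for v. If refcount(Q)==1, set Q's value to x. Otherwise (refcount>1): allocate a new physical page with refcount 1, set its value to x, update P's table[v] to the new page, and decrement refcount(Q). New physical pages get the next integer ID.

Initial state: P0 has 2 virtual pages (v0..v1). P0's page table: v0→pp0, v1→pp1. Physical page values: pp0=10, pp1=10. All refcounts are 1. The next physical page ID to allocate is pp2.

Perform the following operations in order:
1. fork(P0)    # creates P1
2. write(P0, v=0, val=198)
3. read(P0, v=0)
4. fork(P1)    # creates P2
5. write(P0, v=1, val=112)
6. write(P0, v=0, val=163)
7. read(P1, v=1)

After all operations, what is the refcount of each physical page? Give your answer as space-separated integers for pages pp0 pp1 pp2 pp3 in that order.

Op 1: fork(P0) -> P1. 2 ppages; refcounts: pp0:2 pp1:2
Op 2: write(P0, v0, 198). refcount(pp0)=2>1 -> COPY to pp2. 3 ppages; refcounts: pp0:1 pp1:2 pp2:1
Op 3: read(P0, v0) -> 198. No state change.
Op 4: fork(P1) -> P2. 3 ppages; refcounts: pp0:2 pp1:3 pp2:1
Op 5: write(P0, v1, 112). refcount(pp1)=3>1 -> COPY to pp3. 4 ppages; refcounts: pp0:2 pp1:2 pp2:1 pp3:1
Op 6: write(P0, v0, 163). refcount(pp2)=1 -> write in place. 4 ppages; refcounts: pp0:2 pp1:2 pp2:1 pp3:1
Op 7: read(P1, v1) -> 10. No state change.

Answer: 2 2 1 1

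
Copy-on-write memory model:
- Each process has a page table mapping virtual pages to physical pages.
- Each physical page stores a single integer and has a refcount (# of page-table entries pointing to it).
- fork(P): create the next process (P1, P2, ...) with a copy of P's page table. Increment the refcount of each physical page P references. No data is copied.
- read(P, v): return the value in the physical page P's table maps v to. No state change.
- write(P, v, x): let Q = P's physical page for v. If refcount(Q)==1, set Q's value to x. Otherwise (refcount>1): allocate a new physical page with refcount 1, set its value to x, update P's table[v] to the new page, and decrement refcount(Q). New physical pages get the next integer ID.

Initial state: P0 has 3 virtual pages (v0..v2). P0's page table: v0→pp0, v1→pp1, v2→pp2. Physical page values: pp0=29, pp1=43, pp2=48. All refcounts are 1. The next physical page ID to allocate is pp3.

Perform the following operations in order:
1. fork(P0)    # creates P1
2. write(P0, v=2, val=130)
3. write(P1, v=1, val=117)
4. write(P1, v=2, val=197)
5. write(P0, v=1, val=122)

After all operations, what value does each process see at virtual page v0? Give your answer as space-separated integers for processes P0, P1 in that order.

Op 1: fork(P0) -> P1. 3 ppages; refcounts: pp0:2 pp1:2 pp2:2
Op 2: write(P0, v2, 130). refcount(pp2)=2>1 -> COPY to pp3. 4 ppages; refcounts: pp0:2 pp1:2 pp2:1 pp3:1
Op 3: write(P1, v1, 117). refcount(pp1)=2>1 -> COPY to pp4. 5 ppages; refcounts: pp0:2 pp1:1 pp2:1 pp3:1 pp4:1
Op 4: write(P1, v2, 197). refcount(pp2)=1 -> write in place. 5 ppages; refcounts: pp0:2 pp1:1 pp2:1 pp3:1 pp4:1
Op 5: write(P0, v1, 122). refcount(pp1)=1 -> write in place. 5 ppages; refcounts: pp0:2 pp1:1 pp2:1 pp3:1 pp4:1
P0: v0 -> pp0 = 29
P1: v0 -> pp0 = 29

Answer: 29 29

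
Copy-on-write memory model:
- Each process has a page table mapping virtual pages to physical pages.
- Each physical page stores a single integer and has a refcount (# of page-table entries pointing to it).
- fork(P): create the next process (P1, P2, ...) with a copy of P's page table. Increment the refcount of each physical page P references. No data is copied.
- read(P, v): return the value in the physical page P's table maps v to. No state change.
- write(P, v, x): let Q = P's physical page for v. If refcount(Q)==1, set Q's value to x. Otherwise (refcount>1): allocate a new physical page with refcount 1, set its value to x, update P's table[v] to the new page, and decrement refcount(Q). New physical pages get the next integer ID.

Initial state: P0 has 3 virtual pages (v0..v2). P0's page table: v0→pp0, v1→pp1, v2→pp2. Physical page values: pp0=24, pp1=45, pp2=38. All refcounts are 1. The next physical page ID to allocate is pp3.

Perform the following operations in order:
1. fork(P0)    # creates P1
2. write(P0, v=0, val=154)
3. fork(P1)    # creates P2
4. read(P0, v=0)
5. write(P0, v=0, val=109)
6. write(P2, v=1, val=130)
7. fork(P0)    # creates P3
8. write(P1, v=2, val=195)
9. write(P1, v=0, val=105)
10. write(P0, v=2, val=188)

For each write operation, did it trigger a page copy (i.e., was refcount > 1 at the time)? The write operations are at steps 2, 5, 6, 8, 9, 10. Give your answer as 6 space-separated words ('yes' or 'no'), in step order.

Op 1: fork(P0) -> P1. 3 ppages; refcounts: pp0:2 pp1:2 pp2:2
Op 2: write(P0, v0, 154). refcount(pp0)=2>1 -> COPY to pp3. 4 ppages; refcounts: pp0:1 pp1:2 pp2:2 pp3:1
Op 3: fork(P1) -> P2. 4 ppages; refcounts: pp0:2 pp1:3 pp2:3 pp3:1
Op 4: read(P0, v0) -> 154. No state change.
Op 5: write(P0, v0, 109). refcount(pp3)=1 -> write in place. 4 ppages; refcounts: pp0:2 pp1:3 pp2:3 pp3:1
Op 6: write(P2, v1, 130). refcount(pp1)=3>1 -> COPY to pp4. 5 ppages; refcounts: pp0:2 pp1:2 pp2:3 pp3:1 pp4:1
Op 7: fork(P0) -> P3. 5 ppages; refcounts: pp0:2 pp1:3 pp2:4 pp3:2 pp4:1
Op 8: write(P1, v2, 195). refcount(pp2)=4>1 -> COPY to pp5. 6 ppages; refcounts: pp0:2 pp1:3 pp2:3 pp3:2 pp4:1 pp5:1
Op 9: write(P1, v0, 105). refcount(pp0)=2>1 -> COPY to pp6. 7 ppages; refcounts: pp0:1 pp1:3 pp2:3 pp3:2 pp4:1 pp5:1 pp6:1
Op 10: write(P0, v2, 188). refcount(pp2)=3>1 -> COPY to pp7. 8 ppages; refcounts: pp0:1 pp1:3 pp2:2 pp3:2 pp4:1 pp5:1 pp6:1 pp7:1

yes no yes yes yes yes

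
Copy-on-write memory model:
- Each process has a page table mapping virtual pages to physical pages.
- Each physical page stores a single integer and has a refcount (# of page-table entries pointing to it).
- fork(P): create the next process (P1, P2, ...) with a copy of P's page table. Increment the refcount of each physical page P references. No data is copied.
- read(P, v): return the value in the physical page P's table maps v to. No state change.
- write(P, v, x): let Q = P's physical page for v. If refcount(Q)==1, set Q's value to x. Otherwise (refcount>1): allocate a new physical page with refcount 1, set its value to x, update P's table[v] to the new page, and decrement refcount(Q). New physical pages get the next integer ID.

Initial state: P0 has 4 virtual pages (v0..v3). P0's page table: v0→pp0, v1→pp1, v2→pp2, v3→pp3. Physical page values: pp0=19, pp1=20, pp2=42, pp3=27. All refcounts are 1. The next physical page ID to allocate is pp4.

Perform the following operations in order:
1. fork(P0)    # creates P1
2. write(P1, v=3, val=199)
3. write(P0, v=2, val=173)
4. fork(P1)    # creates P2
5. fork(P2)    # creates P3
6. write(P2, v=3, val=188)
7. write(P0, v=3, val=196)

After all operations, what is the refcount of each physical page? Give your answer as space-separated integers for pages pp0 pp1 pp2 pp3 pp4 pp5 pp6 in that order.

Answer: 4 4 3 1 2 1 1

Derivation:
Op 1: fork(P0) -> P1. 4 ppages; refcounts: pp0:2 pp1:2 pp2:2 pp3:2
Op 2: write(P1, v3, 199). refcount(pp3)=2>1 -> COPY to pp4. 5 ppages; refcounts: pp0:2 pp1:2 pp2:2 pp3:1 pp4:1
Op 3: write(P0, v2, 173). refcount(pp2)=2>1 -> COPY to pp5. 6 ppages; refcounts: pp0:2 pp1:2 pp2:1 pp3:1 pp4:1 pp5:1
Op 4: fork(P1) -> P2. 6 ppages; refcounts: pp0:3 pp1:3 pp2:2 pp3:1 pp4:2 pp5:1
Op 5: fork(P2) -> P3. 6 ppages; refcounts: pp0:4 pp1:4 pp2:3 pp3:1 pp4:3 pp5:1
Op 6: write(P2, v3, 188). refcount(pp4)=3>1 -> COPY to pp6. 7 ppages; refcounts: pp0:4 pp1:4 pp2:3 pp3:1 pp4:2 pp5:1 pp6:1
Op 7: write(P0, v3, 196). refcount(pp3)=1 -> write in place. 7 ppages; refcounts: pp0:4 pp1:4 pp2:3 pp3:1 pp4:2 pp5:1 pp6:1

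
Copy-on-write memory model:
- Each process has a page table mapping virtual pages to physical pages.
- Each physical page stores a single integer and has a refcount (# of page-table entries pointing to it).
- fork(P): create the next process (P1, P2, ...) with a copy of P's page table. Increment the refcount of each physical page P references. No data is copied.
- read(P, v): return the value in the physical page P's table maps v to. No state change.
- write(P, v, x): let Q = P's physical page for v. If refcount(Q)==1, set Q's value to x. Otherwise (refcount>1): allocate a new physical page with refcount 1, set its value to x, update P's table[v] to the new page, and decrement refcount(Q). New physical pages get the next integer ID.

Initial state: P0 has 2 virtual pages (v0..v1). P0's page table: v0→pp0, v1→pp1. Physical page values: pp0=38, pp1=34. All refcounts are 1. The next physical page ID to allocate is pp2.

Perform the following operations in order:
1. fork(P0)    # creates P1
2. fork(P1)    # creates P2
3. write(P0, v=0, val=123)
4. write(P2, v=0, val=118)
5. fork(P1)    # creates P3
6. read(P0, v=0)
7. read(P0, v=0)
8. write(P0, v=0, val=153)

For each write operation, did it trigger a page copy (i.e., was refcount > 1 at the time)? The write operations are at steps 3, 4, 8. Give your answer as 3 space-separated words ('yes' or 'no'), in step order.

Op 1: fork(P0) -> P1. 2 ppages; refcounts: pp0:2 pp1:2
Op 2: fork(P1) -> P2. 2 ppages; refcounts: pp0:3 pp1:3
Op 3: write(P0, v0, 123). refcount(pp0)=3>1 -> COPY to pp2. 3 ppages; refcounts: pp0:2 pp1:3 pp2:1
Op 4: write(P2, v0, 118). refcount(pp0)=2>1 -> COPY to pp3. 4 ppages; refcounts: pp0:1 pp1:3 pp2:1 pp3:1
Op 5: fork(P1) -> P3. 4 ppages; refcounts: pp0:2 pp1:4 pp2:1 pp3:1
Op 6: read(P0, v0) -> 123. No state change.
Op 7: read(P0, v0) -> 123. No state change.
Op 8: write(P0, v0, 153). refcount(pp2)=1 -> write in place. 4 ppages; refcounts: pp0:2 pp1:4 pp2:1 pp3:1

yes yes no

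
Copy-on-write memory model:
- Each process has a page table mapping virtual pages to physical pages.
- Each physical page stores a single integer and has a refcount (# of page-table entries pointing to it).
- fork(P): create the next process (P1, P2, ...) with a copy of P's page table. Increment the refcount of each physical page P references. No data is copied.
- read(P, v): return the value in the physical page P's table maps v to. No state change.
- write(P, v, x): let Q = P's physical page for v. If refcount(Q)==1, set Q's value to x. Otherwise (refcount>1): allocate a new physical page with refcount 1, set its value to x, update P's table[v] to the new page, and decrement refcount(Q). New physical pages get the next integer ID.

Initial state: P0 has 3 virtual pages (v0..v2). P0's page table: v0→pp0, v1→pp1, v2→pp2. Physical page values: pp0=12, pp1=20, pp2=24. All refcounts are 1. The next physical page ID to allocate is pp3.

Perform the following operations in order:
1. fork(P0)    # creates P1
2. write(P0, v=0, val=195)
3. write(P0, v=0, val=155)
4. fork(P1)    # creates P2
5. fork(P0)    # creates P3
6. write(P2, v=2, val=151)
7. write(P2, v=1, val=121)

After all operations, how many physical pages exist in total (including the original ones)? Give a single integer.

Answer: 6

Derivation:
Op 1: fork(P0) -> P1. 3 ppages; refcounts: pp0:2 pp1:2 pp2:2
Op 2: write(P0, v0, 195). refcount(pp0)=2>1 -> COPY to pp3. 4 ppages; refcounts: pp0:1 pp1:2 pp2:2 pp3:1
Op 3: write(P0, v0, 155). refcount(pp3)=1 -> write in place. 4 ppages; refcounts: pp0:1 pp1:2 pp2:2 pp3:1
Op 4: fork(P1) -> P2. 4 ppages; refcounts: pp0:2 pp1:3 pp2:3 pp3:1
Op 5: fork(P0) -> P3. 4 ppages; refcounts: pp0:2 pp1:4 pp2:4 pp3:2
Op 6: write(P2, v2, 151). refcount(pp2)=4>1 -> COPY to pp4. 5 ppages; refcounts: pp0:2 pp1:4 pp2:3 pp3:2 pp4:1
Op 7: write(P2, v1, 121). refcount(pp1)=4>1 -> COPY to pp5. 6 ppages; refcounts: pp0:2 pp1:3 pp2:3 pp3:2 pp4:1 pp5:1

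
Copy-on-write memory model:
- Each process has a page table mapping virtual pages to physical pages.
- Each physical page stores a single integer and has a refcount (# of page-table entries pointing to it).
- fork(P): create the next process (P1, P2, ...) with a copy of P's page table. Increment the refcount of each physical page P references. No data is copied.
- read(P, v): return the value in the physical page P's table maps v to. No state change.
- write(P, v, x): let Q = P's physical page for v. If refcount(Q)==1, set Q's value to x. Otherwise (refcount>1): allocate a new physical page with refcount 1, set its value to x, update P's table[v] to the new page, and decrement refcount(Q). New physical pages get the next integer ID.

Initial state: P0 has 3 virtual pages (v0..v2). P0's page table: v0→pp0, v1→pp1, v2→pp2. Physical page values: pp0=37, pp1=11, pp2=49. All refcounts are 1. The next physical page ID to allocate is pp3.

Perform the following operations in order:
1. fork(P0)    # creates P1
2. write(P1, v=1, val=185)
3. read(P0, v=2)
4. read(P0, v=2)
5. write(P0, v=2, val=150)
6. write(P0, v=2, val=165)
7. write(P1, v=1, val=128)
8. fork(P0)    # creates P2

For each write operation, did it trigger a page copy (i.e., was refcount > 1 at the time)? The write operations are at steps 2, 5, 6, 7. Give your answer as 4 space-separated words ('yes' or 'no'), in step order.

Op 1: fork(P0) -> P1. 3 ppages; refcounts: pp0:2 pp1:2 pp2:2
Op 2: write(P1, v1, 185). refcount(pp1)=2>1 -> COPY to pp3. 4 ppages; refcounts: pp0:2 pp1:1 pp2:2 pp3:1
Op 3: read(P0, v2) -> 49. No state change.
Op 4: read(P0, v2) -> 49. No state change.
Op 5: write(P0, v2, 150). refcount(pp2)=2>1 -> COPY to pp4. 5 ppages; refcounts: pp0:2 pp1:1 pp2:1 pp3:1 pp4:1
Op 6: write(P0, v2, 165). refcount(pp4)=1 -> write in place. 5 ppages; refcounts: pp0:2 pp1:1 pp2:1 pp3:1 pp4:1
Op 7: write(P1, v1, 128). refcount(pp3)=1 -> write in place. 5 ppages; refcounts: pp0:2 pp1:1 pp2:1 pp3:1 pp4:1
Op 8: fork(P0) -> P2. 5 ppages; refcounts: pp0:3 pp1:2 pp2:1 pp3:1 pp4:2

yes yes no no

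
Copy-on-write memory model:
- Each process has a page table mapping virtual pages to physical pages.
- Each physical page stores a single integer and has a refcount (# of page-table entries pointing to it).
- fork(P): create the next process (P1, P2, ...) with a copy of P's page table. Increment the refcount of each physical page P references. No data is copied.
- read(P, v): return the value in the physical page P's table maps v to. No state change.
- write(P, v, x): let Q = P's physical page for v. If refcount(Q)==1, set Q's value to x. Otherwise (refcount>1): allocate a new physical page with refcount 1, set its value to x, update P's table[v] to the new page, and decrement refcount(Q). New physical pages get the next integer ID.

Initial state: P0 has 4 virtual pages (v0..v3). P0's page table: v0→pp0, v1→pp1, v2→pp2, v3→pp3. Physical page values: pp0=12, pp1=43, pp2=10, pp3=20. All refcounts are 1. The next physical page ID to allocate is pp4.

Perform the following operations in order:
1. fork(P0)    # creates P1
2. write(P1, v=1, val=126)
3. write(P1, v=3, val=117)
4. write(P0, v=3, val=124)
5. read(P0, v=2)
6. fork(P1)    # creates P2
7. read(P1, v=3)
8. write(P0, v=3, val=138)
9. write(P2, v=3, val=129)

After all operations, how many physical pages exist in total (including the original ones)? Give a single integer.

Answer: 7

Derivation:
Op 1: fork(P0) -> P1. 4 ppages; refcounts: pp0:2 pp1:2 pp2:2 pp3:2
Op 2: write(P1, v1, 126). refcount(pp1)=2>1 -> COPY to pp4. 5 ppages; refcounts: pp0:2 pp1:1 pp2:2 pp3:2 pp4:1
Op 3: write(P1, v3, 117). refcount(pp3)=2>1 -> COPY to pp5. 6 ppages; refcounts: pp0:2 pp1:1 pp2:2 pp3:1 pp4:1 pp5:1
Op 4: write(P0, v3, 124). refcount(pp3)=1 -> write in place. 6 ppages; refcounts: pp0:2 pp1:1 pp2:2 pp3:1 pp4:1 pp5:1
Op 5: read(P0, v2) -> 10. No state change.
Op 6: fork(P1) -> P2. 6 ppages; refcounts: pp0:3 pp1:1 pp2:3 pp3:1 pp4:2 pp5:2
Op 7: read(P1, v3) -> 117. No state change.
Op 8: write(P0, v3, 138). refcount(pp3)=1 -> write in place. 6 ppages; refcounts: pp0:3 pp1:1 pp2:3 pp3:1 pp4:2 pp5:2
Op 9: write(P2, v3, 129). refcount(pp5)=2>1 -> COPY to pp6. 7 ppages; refcounts: pp0:3 pp1:1 pp2:3 pp3:1 pp4:2 pp5:1 pp6:1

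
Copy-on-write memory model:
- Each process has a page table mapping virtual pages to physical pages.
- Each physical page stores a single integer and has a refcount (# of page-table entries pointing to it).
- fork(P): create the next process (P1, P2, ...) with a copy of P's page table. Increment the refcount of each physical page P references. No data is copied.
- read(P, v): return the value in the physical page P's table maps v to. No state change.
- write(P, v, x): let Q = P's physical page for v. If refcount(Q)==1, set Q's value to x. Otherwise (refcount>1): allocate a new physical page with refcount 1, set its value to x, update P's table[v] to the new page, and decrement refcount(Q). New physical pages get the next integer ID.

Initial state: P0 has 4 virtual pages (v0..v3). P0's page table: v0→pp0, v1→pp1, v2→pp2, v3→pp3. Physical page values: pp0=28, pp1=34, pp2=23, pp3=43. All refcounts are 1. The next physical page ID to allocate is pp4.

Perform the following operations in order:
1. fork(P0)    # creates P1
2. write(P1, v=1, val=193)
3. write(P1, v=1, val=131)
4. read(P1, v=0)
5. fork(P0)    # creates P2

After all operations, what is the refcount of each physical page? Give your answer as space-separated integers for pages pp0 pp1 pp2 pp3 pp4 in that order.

Op 1: fork(P0) -> P1. 4 ppages; refcounts: pp0:2 pp1:2 pp2:2 pp3:2
Op 2: write(P1, v1, 193). refcount(pp1)=2>1 -> COPY to pp4. 5 ppages; refcounts: pp0:2 pp1:1 pp2:2 pp3:2 pp4:1
Op 3: write(P1, v1, 131). refcount(pp4)=1 -> write in place. 5 ppages; refcounts: pp0:2 pp1:1 pp2:2 pp3:2 pp4:1
Op 4: read(P1, v0) -> 28. No state change.
Op 5: fork(P0) -> P2. 5 ppages; refcounts: pp0:3 pp1:2 pp2:3 pp3:3 pp4:1

Answer: 3 2 3 3 1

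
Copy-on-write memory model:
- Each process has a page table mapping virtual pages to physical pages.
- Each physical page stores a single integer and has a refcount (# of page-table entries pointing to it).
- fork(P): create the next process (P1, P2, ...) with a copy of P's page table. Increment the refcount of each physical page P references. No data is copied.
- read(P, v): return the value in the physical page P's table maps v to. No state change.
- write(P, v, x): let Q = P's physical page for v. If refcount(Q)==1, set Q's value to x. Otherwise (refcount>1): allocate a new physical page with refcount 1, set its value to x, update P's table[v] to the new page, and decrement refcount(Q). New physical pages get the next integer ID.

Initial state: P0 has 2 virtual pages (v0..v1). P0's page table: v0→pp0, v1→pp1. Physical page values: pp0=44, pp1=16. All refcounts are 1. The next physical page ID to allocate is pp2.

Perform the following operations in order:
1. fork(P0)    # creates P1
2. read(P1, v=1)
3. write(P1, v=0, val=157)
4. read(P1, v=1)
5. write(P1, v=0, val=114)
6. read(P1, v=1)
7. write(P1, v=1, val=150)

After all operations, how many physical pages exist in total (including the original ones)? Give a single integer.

Op 1: fork(P0) -> P1. 2 ppages; refcounts: pp0:2 pp1:2
Op 2: read(P1, v1) -> 16. No state change.
Op 3: write(P1, v0, 157). refcount(pp0)=2>1 -> COPY to pp2. 3 ppages; refcounts: pp0:1 pp1:2 pp2:1
Op 4: read(P1, v1) -> 16. No state change.
Op 5: write(P1, v0, 114). refcount(pp2)=1 -> write in place. 3 ppages; refcounts: pp0:1 pp1:2 pp2:1
Op 6: read(P1, v1) -> 16. No state change.
Op 7: write(P1, v1, 150). refcount(pp1)=2>1 -> COPY to pp3. 4 ppages; refcounts: pp0:1 pp1:1 pp2:1 pp3:1

Answer: 4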